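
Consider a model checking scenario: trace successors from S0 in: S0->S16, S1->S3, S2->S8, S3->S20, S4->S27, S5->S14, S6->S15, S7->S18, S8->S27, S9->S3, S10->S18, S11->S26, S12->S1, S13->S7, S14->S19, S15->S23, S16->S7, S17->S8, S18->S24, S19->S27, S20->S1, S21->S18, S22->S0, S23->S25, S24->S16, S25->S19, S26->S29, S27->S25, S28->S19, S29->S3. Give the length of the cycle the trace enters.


Trace from S0 until a state repeats:
  S0 -> S16 -> S7 -> S18 -> S24 -> S16
S16 first seen at step 1, revisited at step 5.
Cycle length = 5 - 1 = 4

4


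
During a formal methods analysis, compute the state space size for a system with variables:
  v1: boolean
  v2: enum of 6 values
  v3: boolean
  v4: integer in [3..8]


State space = product of domain sizes of all variables.
Domain sizes:
  v1 (boolean): 2
  v2 (enum of 6 values): 6
  v3 (boolean): 2
  v4 (integer in [3..8]): 6
Product = 2 * 6 * 2 * 6 = 144

144


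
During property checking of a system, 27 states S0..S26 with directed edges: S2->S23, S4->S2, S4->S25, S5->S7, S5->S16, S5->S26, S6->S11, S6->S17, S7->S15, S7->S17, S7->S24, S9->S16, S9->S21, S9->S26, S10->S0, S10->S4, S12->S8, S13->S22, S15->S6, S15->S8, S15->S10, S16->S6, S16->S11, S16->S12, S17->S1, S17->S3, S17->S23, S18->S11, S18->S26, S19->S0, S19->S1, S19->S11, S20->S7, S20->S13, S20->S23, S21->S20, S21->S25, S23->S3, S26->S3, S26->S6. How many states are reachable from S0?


BFS from S0:
  layer 0: {S0}
Reachable set: {S0}
Count = 1

1


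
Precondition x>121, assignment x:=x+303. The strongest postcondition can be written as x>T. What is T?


Formula: sp(P, x:=E) = exists old_x. (x = E[old_x/x]) AND P[old_x/x] (old_x is the value of x before the assignment; eliminate old_x by solving x = E[old_x/x] for old_x)
Step 1: Precondition P: x>121, i.e. old_x > 121
Step 2: Assignment gives x = old_x + 303, so old_x = x - 303
Step 3: Substitute into P: x - 303 > 121
Step 4: Simplify: x > 121+303 = 424

424


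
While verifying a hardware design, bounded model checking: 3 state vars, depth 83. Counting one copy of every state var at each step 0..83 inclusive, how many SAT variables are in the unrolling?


BMC unrolls to depth k, creating one copy of each state var for steps 0..k.
Step count = 83 + 1 = 84 (steps 0 through 83)
Vars per step = 3
Total = 3 * 84 = 252

252


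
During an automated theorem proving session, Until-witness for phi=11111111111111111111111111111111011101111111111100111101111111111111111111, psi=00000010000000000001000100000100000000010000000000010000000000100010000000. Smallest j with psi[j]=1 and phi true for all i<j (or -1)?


(phi U psi) at 0: need smallest j with psi[j]=1 and phi[i]=1 for all i in [0,j).
Scan from step 0:
  step 0: phi=1, psi=0 -> continue
  step 1: phi=1, psi=0 -> continue
  step 2: phi=1, psi=0 -> continue
  step 3: phi=1, psi=0 -> continue
  step 6: psi=1 and phi held for [0,6) -> witness found
Witness step = 6

6


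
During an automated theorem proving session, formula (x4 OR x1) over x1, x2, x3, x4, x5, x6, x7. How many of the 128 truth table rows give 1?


Formula: (x4 OR x1) over 7 vars (128 rows)
Evaluate each row (x1, x2, x3, x4, x5, x6, x7 as bits, MSB first):
  row 0 [0000000]: (0 OR 0) -> 0
  row 1 [0000001]: (0 OR 0) -> 0
  row 2 [0000010]: (0 OR 0) -> 0
  row 3 [0000011]: (0 OR 0) -> 0
  row 4 [0000100]: (0 OR 0) -> 0
  (every remaining row is evaluated the same way; all 128 results are listed next)
Full result column, 8 rows per line (x1,x2,x3,x4 fixed per line; x5,x6,x7 runs 000..111 left to right):
  rows 0-7 [x1,x2,x3,x4=0000]: 00000000  (ones: 0)
  rows 8-15 [x1,x2,x3,x4=0001]: 11111111  (ones: 8)
  rows 16-23 [x1,x2,x3,x4=0010]: 00000000  (ones: 0)
  rows 24-31 [x1,x2,x3,x4=0011]: 11111111  (ones: 8)
  rows 32-39 [x1,x2,x3,x4=0100]: 00000000  (ones: 0)
  rows 40-47 [x1,x2,x3,x4=0101]: 11111111  (ones: 8)
  rows 48-55 [x1,x2,x3,x4=0110]: 00000000  (ones: 0)
  rows 56-63 [x1,x2,x3,x4=0111]: 11111111  (ones: 8)
  rows 64-71 [x1,x2,x3,x4=1000]: 11111111  (ones: 8)
  rows 72-79 [x1,x2,x3,x4=1001]: 11111111  (ones: 8)
  rows 80-87 [x1,x2,x3,x4=1010]: 11111111  (ones: 8)
  rows 88-95 [x1,x2,x3,x4=1011]: 11111111  (ones: 8)
  rows 96-103 [x1,x2,x3,x4=1100]: 11111111  (ones: 8)
  rows 104-111 [x1,x2,x3,x4=1101]: 11111111  (ones: 8)
  rows 112-119 [x1,x2,x3,x4=1110]: 11111111  (ones: 8)
  rows 120-127 [x1,x2,x3,x4=1111]: 11111111  (ones: 8)
Count of 1-rows = 0+8+0+8+0+8+0+8+8+8+8+8+8+8+8+8 = 96

96


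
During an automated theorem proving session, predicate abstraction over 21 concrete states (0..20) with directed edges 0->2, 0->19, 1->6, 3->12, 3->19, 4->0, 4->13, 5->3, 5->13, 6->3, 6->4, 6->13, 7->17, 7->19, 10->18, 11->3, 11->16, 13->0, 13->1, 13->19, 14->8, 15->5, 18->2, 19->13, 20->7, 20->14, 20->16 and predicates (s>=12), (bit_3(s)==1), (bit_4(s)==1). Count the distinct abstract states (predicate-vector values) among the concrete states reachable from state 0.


BFS from 0:
Concrete reachable: {0, 1, 2, 3, 4, 6, 12, 13, 19}
Abstract via predicates (s>=12), (bit_3(s)==1), (bit_4(s)==1):
  (0,0,0) <- {0, 1, 2, 3, 4, 6}
  (1,0,1) <- {19}
  (1,1,0) <- {12, 13}
Distinct abstract states = 3

3


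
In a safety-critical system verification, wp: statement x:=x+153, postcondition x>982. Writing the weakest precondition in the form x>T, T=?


Formula: wp(x:=E, P) = P[E/x] (substitute E for x in postcondition)
Step 1: Postcondition: x>982
Step 2: Substitute x+153 for x: x+153>982
Step 3: Solve for x: x > 982-153 = 829

829


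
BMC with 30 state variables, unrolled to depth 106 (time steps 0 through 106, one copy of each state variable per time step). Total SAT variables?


BMC unrolls to depth k, creating one copy of each state var for steps 0..k.
Step count = 106 + 1 = 107 (steps 0 through 106)
Vars per step = 30
Total = 30 * 107 = 3210

3210


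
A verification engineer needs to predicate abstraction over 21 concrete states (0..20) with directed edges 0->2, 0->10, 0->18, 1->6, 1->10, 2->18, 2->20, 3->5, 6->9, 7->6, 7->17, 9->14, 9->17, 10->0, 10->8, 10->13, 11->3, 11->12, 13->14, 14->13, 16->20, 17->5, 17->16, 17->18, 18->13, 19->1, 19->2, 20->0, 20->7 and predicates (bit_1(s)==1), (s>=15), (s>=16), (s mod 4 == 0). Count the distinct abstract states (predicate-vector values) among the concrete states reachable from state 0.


BFS from 0:
Concrete reachable: {0, 2, 5, 6, 7, 8, 9, 10, 13, 14, 16, 17, 18, 20}
Abstract via predicates (bit_1(s)==1), (s>=15), (s>=16), (s mod 4 == 0):
  (0,0,0,0) <- {5, 9, 13}
  (0,0,0,1) <- {0, 8}
  (0,1,1,0) <- {17}
  (0,1,1,1) <- {16, 20}
  (1,0,0,0) <- {2, 6, 7, 10, 14}
  (1,1,1,0) <- {18}
Distinct abstract states = 6

6


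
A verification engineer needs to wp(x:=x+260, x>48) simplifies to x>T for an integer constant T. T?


Formula: wp(x:=E, P) = P[E/x] (substitute E for x in postcondition)
Step 1: Postcondition: x>48
Step 2: Substitute x+260 for x: x+260>48
Step 3: Solve for x: x > 48-260 = -212

-212


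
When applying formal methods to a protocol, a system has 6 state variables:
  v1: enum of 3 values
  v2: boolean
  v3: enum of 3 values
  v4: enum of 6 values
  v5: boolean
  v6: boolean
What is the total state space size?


State space = product of domain sizes of all variables.
Domain sizes:
  v1 (enum of 3 values): 3
  v2 (boolean): 2
  v3 (enum of 3 values): 3
  v4 (enum of 6 values): 6
  v5 (boolean): 2
  v6 (boolean): 2
Product = 3 * 2 * 3 * 6 * 2 * 2 = 432

432


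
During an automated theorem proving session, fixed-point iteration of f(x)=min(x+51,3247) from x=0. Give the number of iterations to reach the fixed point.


Step 1: x=0, cap=3247, increment=51
Step 2: x grows by 51 each step until capped at 3247; fixed point is x=3247
Step 3: iterations = ceil(3247/51) = 64

64


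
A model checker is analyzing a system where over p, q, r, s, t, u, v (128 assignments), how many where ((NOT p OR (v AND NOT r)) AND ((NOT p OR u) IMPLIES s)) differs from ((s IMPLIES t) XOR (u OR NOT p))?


F1 = ((NOT p OR (v AND NOT r)) AND ((NOT p OR u) IMPLIES s))
F2 = ((s IMPLIES t) XOR (u OR NOT p))
Evaluate both on each of 128 rows (bits = p,q,r,s,t,u,v):
  row 0 [0000000]: F1=0 F2=0 -> 0
  row 1 [0000001]: F1=0 F2=0 -> 0
  row 2 [0000010]: F1=0 F2=0 -> 0
  row 3 [0000011]: F1=0 F2=0 -> 0
  row 4 [0000100]: F1=0 F2=0 -> 0
  (every remaining row is evaluated the same way; all 128 results are listed next)
Full result column, 8 rows per line (p,q,r,s fixed per line; t,u,v runs 000..111 left to right):
  rows 0-7 [p,q,r,s=0000]: 00000000  (ones: 0)
  rows 8-15 [p,q,r,s=0001]: 00001111  (ones: 4)
  rows 16-23 [p,q,r,s=0010]: 00000000  (ones: 0)
  rows 24-31 [p,q,r,s=0011]: 00001111  (ones: 4)
  rows 32-39 [p,q,r,s=0100]: 00000000  (ones: 0)
  rows 40-47 [p,q,r,s=0101]: 00001111  (ones: 4)
  rows 48-55 [p,q,r,s=0110]: 00000000  (ones: 0)
  rows 56-63 [p,q,r,s=0111]: 00001111  (ones: 4)
  rows 64-71 [p,q,r,s=1000]: 10001000  (ones: 2)
  rows 72-79 [p,q,r,s=1001]: 01101001  (ones: 4)
  rows 80-87 [p,q,r,s=1010]: 11001100  (ones: 4)
  rows 88-95 [p,q,r,s=1011]: 00111100  (ones: 4)
  rows 96-103 [p,q,r,s=1100]: 10001000  (ones: 2)
  rows 104-111 [p,q,r,s=1101]: 01101001  (ones: 4)
  rows 112-119 [p,q,r,s=1110]: 11001100  (ones: 4)
  rows 120-127 [p,q,r,s=1111]: 00111100  (ones: 4)
Disagreements = 0+4+0+4+0+4+0+4+2+4+4+4+2+4+4+4 = 44

44


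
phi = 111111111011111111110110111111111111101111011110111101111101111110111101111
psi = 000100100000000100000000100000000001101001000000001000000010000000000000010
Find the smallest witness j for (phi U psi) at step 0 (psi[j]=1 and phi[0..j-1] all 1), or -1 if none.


(phi U psi) at 0: need smallest j with psi[j]=1 and phi[i]=1 for all i in [0,j).
Scan from step 0:
  step 0: phi=1, psi=0 -> continue
  step 1: phi=1, psi=0 -> continue
  step 2: phi=1, psi=0 -> continue
  step 3: psi=1 and phi held for [0,3) -> witness found
Witness step = 3

3


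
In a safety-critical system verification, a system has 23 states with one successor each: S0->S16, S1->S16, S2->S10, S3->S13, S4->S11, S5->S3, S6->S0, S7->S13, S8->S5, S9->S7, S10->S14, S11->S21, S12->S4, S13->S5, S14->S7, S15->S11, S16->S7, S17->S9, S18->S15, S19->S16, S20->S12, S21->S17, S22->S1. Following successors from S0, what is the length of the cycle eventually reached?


Trace from S0 until a state repeats:
  S0 -> S16 -> S7 -> S13 -> S5 -> S3 -> S13
S13 first seen at step 3, revisited at step 6.
Cycle length = 6 - 3 = 3

3


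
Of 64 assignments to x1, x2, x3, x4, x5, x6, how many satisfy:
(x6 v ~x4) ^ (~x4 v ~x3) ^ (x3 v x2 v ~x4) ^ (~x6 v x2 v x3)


CNF with 4 clauses over 6 vars (64 assignments).
An assignment satisfies CNF iff every clause has >=1 true literal.
Check each row (bits = x1,x2,x3,x4,x5,x6; clause T/F shown):
  row 0 [000000]: clauses=TTTT -> 1
  row 1 [000001]: clauses=TTTF -> 0
  row 2 [000010]: clauses=TTTT -> 1
  row 3 [000011]: clauses=TTTF -> 0
  row 4 [000100]: clauses=FTFT -> 0
  (every remaining row is evaluated the same way; all 64 results are listed next)
Full result column, 8 rows per line (x1,x2,x3 fixed per line; x4,x5,x6 runs 000..111 left to right):
  rows 0-7 [x1,x2,x3=000]: 10100000  (ones: 2)
  rows 8-15 [x1,x2,x3=001]: 11110000  (ones: 4)
  rows 16-23 [x1,x2,x3=010]: 11110101  (ones: 6)
  rows 24-31 [x1,x2,x3=011]: 11110000  (ones: 4)
  rows 32-39 [x1,x2,x3=100]: 10100000  (ones: 2)
  rows 40-47 [x1,x2,x3=101]: 11110000  (ones: 4)
  rows 48-55 [x1,x2,x3=110]: 11110101  (ones: 6)
  rows 56-63 [x1,x2,x3=111]: 11110000  (ones: 4)
Satisfying assignments = 2+4+6+4+2+4+6+4 = 32

32


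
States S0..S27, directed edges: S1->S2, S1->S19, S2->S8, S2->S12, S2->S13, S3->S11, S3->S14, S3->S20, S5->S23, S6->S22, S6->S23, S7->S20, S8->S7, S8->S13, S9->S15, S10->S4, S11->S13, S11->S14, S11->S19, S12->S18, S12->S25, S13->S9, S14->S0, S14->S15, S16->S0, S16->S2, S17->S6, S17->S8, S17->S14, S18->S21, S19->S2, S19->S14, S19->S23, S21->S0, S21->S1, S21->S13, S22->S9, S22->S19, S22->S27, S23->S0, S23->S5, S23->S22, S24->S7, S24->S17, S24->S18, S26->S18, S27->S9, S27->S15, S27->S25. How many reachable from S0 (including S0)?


BFS from S0:
  layer 0: {S0}
Reachable set: {S0}
Count = 1

1


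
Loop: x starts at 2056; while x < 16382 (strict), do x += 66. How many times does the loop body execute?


Step 1: x goes from 2056 toward 16382 by 66; the body runs while x<16382, so iterations = ceil((bound-start)/step)
Step 2: Distance=14326
Step 3: ceil(14326/66)=218

218


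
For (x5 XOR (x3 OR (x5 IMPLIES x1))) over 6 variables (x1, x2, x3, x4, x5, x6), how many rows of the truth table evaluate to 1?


Formula: (x5 XOR (x3 OR (x5 IMPLIES x1))) over 6 vars (64 rows)
Evaluate each row (x1, x2, x3, x4, x5, x6 as bits, MSB first):
  row 0 [000000]: (0 XOR (0 OR (0 IMPLIES 0))) -> 1
  row 1 [000001]: (0 XOR (0 OR (0 IMPLIES 0))) -> 1
  row 2 [000010]: (1 XOR (0 OR (1 IMPLIES 0))) -> 1
  row 3 [000011]: (1 XOR (0 OR (1 IMPLIES 0))) -> 1
  row 4 [000100]: (0 XOR (0 OR (0 IMPLIES 0))) -> 1
  (every remaining row is evaluated the same way; all 64 results are listed next)
Full result column, 8 rows per line (x1,x2,x3 fixed per line; x4,x5,x6 runs 000..111 left to right):
  rows 0-7 [x1,x2,x3=000]: 11111111  (ones: 8)
  rows 8-15 [x1,x2,x3=001]: 11001100  (ones: 4)
  rows 16-23 [x1,x2,x3=010]: 11111111  (ones: 8)
  rows 24-31 [x1,x2,x3=011]: 11001100  (ones: 4)
  rows 32-39 [x1,x2,x3=100]: 11001100  (ones: 4)
  rows 40-47 [x1,x2,x3=101]: 11001100  (ones: 4)
  rows 48-55 [x1,x2,x3=110]: 11001100  (ones: 4)
  rows 56-63 [x1,x2,x3=111]: 11001100  (ones: 4)
Count of 1-rows = 8+4+8+4+4+4+4+4 = 40

40


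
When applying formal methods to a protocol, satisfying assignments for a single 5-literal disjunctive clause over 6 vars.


Step 1: Total=2^6=64
Step 2: Unsat when all 5 false: 2^1=2
Step 3: Sat=64-2=62

62


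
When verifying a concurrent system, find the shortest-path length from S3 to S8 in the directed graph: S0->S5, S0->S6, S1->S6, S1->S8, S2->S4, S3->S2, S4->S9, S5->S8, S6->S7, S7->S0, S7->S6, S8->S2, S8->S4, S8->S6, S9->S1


BFS layer-by-layer from S3:
  dist 0: {S3}
  dist 1: {S2}
  dist 2: {S4}
  dist 3: {S9}
  dist 4: {S1}
  dist 5: {S6, S8}
  -> S8 reached at distance 5
Shortest path length = 5

5


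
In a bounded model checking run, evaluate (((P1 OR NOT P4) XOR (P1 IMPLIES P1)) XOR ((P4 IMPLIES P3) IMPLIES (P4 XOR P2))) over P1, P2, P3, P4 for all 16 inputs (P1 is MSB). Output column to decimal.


Formula: (((P1 OR NOT P4) XOR (P1 IMPLIES P1)) XOR ((P4 IMPLIES P3) IMPLIES (P4 XOR P2))) over P1, P2, P3, P4 (16 rows)
Evaluate each row (bits = P1,P2,P3,P4, MSB first):
  row 0 [0000]: (((0 OR NOT 0) XOR (0 IMPLIES 0)) XOR ((0 IMPLIES 0) IMPLIES (0 XOR 0))) -> 0
  row 1 [0001]: (((0 OR NOT 1) XOR (0 IMPLIES 0)) XOR ((1 IMPLIES 0) IMPLIES (1 XOR 0))) -> 0
  row 2 [0010]: (((0 OR NOT 0) XOR (0 IMPLIES 0)) XOR ((0 IMPLIES 1) IMPLIES (0 XOR 0))) -> 0
  row 3 [0011]: (((0 OR NOT 1) XOR (0 IMPLIES 0)) XOR ((1 IMPLIES 1) IMPLIES (1 XOR 0))) -> 0
  row 4 [0100]: (((0 OR NOT 0) XOR (0 IMPLIES 0)) XOR ((0 IMPLIES 0) IMPLIES (0 XOR 1))) -> 1
  row 5 [0101]: (((0 OR NOT 1) XOR (0 IMPLIES 0)) XOR ((1 IMPLIES 0) IMPLIES (1 XOR 1))) -> 0
  row 6 [0110]: (((0 OR NOT 0) XOR (0 IMPLIES 0)) XOR ((0 IMPLIES 1) IMPLIES (0 XOR 1))) -> 1
  row 7 [0111]: (((0 OR NOT 1) XOR (0 IMPLIES 0)) XOR ((1 IMPLIES 1) IMPLIES (1 XOR 1))) -> 1
  row 8 [1000]: (((1 OR NOT 0) XOR (1 IMPLIES 1)) XOR ((0 IMPLIES 0) IMPLIES (0 XOR 0))) -> 0
  row 9 [1001]: (((1 OR NOT 1) XOR (1 IMPLIES 1)) XOR ((1 IMPLIES 0) IMPLIES (1 XOR 0))) -> 1
  row 10 [1010]: (((1 OR NOT 0) XOR (1 IMPLIES 1)) XOR ((0 IMPLIES 1) IMPLIES (0 XOR 0))) -> 0
  row 11 [1011]: (((1 OR NOT 1) XOR (1 IMPLIES 1)) XOR ((1 IMPLIES 1) IMPLIES (1 XOR 0))) -> 1
  row 12 [1100]: (((1 OR NOT 0) XOR (1 IMPLIES 1)) XOR ((0 IMPLIES 0) IMPLIES (0 XOR 1))) -> 1
  row 13 [1101]: (((1 OR NOT 1) XOR (1 IMPLIES 1)) XOR ((1 IMPLIES 0) IMPLIES (1 XOR 1))) -> 1
  row 14 [1110]: (((1 OR NOT 0) XOR (1 IMPLIES 1)) XOR ((0 IMPLIES 1) IMPLIES (0 XOR 1))) -> 1
  row 15 [1111]: (((1 OR NOT 1) XOR (1 IMPLIES 1)) XOR ((1 IMPLIES 1) IMPLIES (1 XOR 1))) -> 0
Full result column, 4 rows per line (P1,P2 fixed per line; P3,P4 runs 00..11 left to right):
  rows 0-3 [P1,P2=00]: 0000  = hex 0
  rows 4-7 [P1,P2=01]: 1011  = hex B
  rows 8-11 [P1,P2=10]: 0101  = hex 5
  rows 12-15 [P1,P2=11]: 1110  = hex E
Output column (row 0 .. row 15) = 0000101101011110
Output column grouped in 4s = 0000 1011 0101 1110 = 0x0B5E
Convert to decimal digit by digit (value = value*16 + digit):
  0 -> 0
  0*16 + 11 (B) = 11
  11*16 + 5 = 181
  181*16 + 14 (E) = 2910
Decimal = 2910

2910


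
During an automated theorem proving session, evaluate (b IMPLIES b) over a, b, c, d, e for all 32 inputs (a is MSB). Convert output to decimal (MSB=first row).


Formula: (b IMPLIES b) over a, b, c, d, e (32 rows)
Evaluate each row (bits = a,b,c,d,e, MSB first):
  row 0 [00000]: (0 IMPLIES 0) -> 1
  row 1 [00001]: (0 IMPLIES 0) -> 1
  row 2 [00010]: (0 IMPLIES 0) -> 1
  row 3 [00011]: (0 IMPLIES 0) -> 1
  row 4 [00100]: (0 IMPLIES 0) -> 1
  row 5 [00101]: (0 IMPLIES 0) -> 1
  row 6 [00110]: (0 IMPLIES 0) -> 1
  row 7 [00111]: (0 IMPLIES 0) -> 1
  row 8 [01000]: (1 IMPLIES 1) -> 1
  row 9 [01001]: (1 IMPLIES 1) -> 1
  row 10 [01010]: (1 IMPLIES 1) -> 1
  row 11 [01011]: (1 IMPLIES 1) -> 1
  row 12 [01100]: (1 IMPLIES 1) -> 1
  row 13 [01101]: (1 IMPLIES 1) -> 1
  row 14 [01110]: (1 IMPLIES 1) -> 1
  row 15 [01111]: (1 IMPLIES 1) -> 1
  row 16 [10000]: (0 IMPLIES 0) -> 1
  row 17 [10001]: (0 IMPLIES 0) -> 1
  row 18 [10010]: (0 IMPLIES 0) -> 1
  row 19 [10011]: (0 IMPLIES 0) -> 1
  row 20 [10100]: (0 IMPLIES 0) -> 1
  row 21 [10101]: (0 IMPLIES 0) -> 1
  row 22 [10110]: (0 IMPLIES 0) -> 1
  row 23 [10111]: (0 IMPLIES 0) -> 1
  row 24 [11000]: (1 IMPLIES 1) -> 1
  row 25 [11001]: (1 IMPLIES 1) -> 1
  row 26 [11010]: (1 IMPLIES 1) -> 1
  row 27 [11011]: (1 IMPLIES 1) -> 1
  row 28 [11100]: (1 IMPLIES 1) -> 1
  row 29 [11101]: (1 IMPLIES 1) -> 1
  row 30 [11110]: (1 IMPLIES 1) -> 1
  row 31 [11111]: (1 IMPLIES 1) -> 1
Full result column, 4 rows per line (a,b,c fixed per line; d,e runs 00..11 left to right):
  rows 0-3 [a,b,c=000]: 1111  = hex F
  rows 4-7 [a,b,c=001]: 1111  = hex F
  rows 8-11 [a,b,c=010]: 1111  = hex F
  rows 12-15 [a,b,c=011]: 1111  = hex F
  rows 16-19 [a,b,c=100]: 1111  = hex F
  rows 20-23 [a,b,c=101]: 1111  = hex F
  rows 24-27 [a,b,c=110]: 1111  = hex F
  rows 28-31 [a,b,c=111]: 1111  = hex F
Output column (row 0 .. row 31) = 11111111111111111111111111111111
Output column grouped in 4s = 1111 1111 1111 1111 1111 1111 1111 1111 = 0xFFFFFFFF
Convert to decimal digit by digit (value = value*16 + digit):
  F -> 15
  15*16 + 15 (F) = 255
  255*16 + 15 (F) = 4095
  4095*16 + 15 (F) = 65535
  65535*16 + 15 (F) = 1048575
  1048575*16 + 15 (F) = 16777215
  16777215*16 + 15 (F) = 268435455
  268435455*16 + 15 (F) = 4294967295
Decimal = 4294967295

4294967295


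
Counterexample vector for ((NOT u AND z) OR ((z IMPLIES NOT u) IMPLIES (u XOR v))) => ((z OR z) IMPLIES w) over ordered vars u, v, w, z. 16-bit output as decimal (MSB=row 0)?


F1 = ((NOT u AND z) OR ((z IMPLIES NOT u) IMPLIES (u XOR v)))
F2 = ((z OR z) IMPLIES w)
Counterexample to F1=>F2 is where F1=1 and F2=0.
Evaluate each row (bits = u,v,w,z, MSB first):
  row 0 [0000]: F1=0 F2=1 -> F1&~F2 -> 0
  row 1 [0001]: F1=1 F2=0 -> F1&~F2 -> 1
  row 2 [0010]: F1=0 F2=1 -> F1&~F2 -> 0
  row 3 [0011]: F1=1 F2=1 -> F1&~F2 -> 0
  row 4 [0100]: F1=1 F2=1 -> F1&~F2 -> 0
  row 5 [0101]: F1=1 F2=0 -> F1&~F2 -> 1
  row 6 [0110]: F1=1 F2=1 -> F1&~F2 -> 0
  row 7 [0111]: F1=1 F2=1 -> F1&~F2 -> 0
  row 8 [1000]: F1=1 F2=1 -> F1&~F2 -> 0
  row 9 [1001]: F1=1 F2=0 -> F1&~F2 -> 1
  row 10 [1010]: F1=1 F2=1 -> F1&~F2 -> 0
  row 11 [1011]: F1=1 F2=1 -> F1&~F2 -> 0
  row 12 [1100]: F1=0 F2=1 -> F1&~F2 -> 0
  row 13 [1101]: F1=1 F2=0 -> F1&~F2 -> 1
  row 14 [1110]: F1=0 F2=1 -> F1&~F2 -> 0
  row 15 [1111]: F1=1 F2=1 -> F1&~F2 -> 0
Full result column, 4 rows per line (u,v fixed per line; w,z runs 00..11 left to right):
  rows 0-3 [u,v=00]: 0100  = hex 4
  rows 4-7 [u,v=01]: 0100  = hex 4
  rows 8-11 [u,v=10]: 0100  = hex 4
  rows 12-15 [u,v=11]: 0100  = hex 4
Counterexample vector (row 0 .. row 15) = 0100010001000100
Output column grouped in 4s = 0100 0100 0100 0100 = 0x4444
Convert to decimal digit by digit (value = value*16 + digit):
  4 -> 4
  4*16 + 4 = 68
  68*16 + 4 = 1092
  1092*16 + 4 = 17476
Decimal = 17476

17476


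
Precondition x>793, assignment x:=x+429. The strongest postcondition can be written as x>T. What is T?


Formula: sp(P, x:=E) = exists old_x. (x = E[old_x/x]) AND P[old_x/x] (old_x is the value of x before the assignment; eliminate old_x by solving x = E[old_x/x] for old_x)
Step 1: Precondition P: x>793, i.e. old_x > 793
Step 2: Assignment gives x = old_x + 429, so old_x = x - 429
Step 3: Substitute into P: x - 429 > 793
Step 4: Simplify: x > 793+429 = 1222

1222


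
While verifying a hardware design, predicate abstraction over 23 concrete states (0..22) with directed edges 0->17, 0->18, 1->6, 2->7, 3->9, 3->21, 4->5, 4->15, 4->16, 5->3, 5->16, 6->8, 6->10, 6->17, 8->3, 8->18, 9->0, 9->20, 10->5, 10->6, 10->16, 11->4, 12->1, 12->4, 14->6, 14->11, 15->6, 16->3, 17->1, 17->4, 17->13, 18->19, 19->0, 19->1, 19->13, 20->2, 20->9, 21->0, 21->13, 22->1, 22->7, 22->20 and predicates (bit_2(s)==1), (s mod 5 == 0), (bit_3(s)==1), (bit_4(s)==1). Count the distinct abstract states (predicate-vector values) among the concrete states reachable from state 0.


BFS from 0:
Concrete reachable: {0, 1, 2, 3, 4, 5, 6, 7, 8, 9, 10, 13, 15, 16, 17, 18, 19, 20, 21}
Abstract via predicates (bit_2(s)==1), (s mod 5 == 0), (bit_3(s)==1), (bit_4(s)==1):
  (0,0,0,0) <- {1, 2, 3}
  (0,0,0,1) <- {16, 17, 18, 19}
  (0,0,1,0) <- {8, 9}
  (0,1,0,0) <- {0}
  (0,1,1,0) <- {10}
  (1,0,0,0) <- {4, 6, 7}
  (1,0,0,1) <- {21}
  (1,0,1,0) <- {13}
  (1,1,0,0) <- {5}
  (1,1,0,1) <- {20}
  (1,1,1,0) <- {15}
Distinct abstract states = 11

11


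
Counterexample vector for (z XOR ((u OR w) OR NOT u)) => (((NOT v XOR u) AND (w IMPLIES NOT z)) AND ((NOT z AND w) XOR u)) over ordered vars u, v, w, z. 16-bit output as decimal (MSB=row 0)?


F1 = (z XOR ((u OR w) OR NOT u))
F2 = (((NOT v XOR u) AND (w IMPLIES NOT z)) AND ((NOT z AND w) XOR u))
Counterexample to F1=>F2 is where F1=1 and F2=0.
Evaluate each row (bits = u,v,w,z, MSB first):
  row 0 [0000]: F1=1 F2=0 -> F1&~F2 -> 1
  row 1 [0001]: F1=0 F2=0 -> F1&~F2 -> 0
  row 2 [0010]: F1=1 F2=1 -> F1&~F2 -> 0
  row 3 [0011]: F1=0 F2=0 -> F1&~F2 -> 0
  row 4 [0100]: F1=1 F2=0 -> F1&~F2 -> 1
  row 5 [0101]: F1=0 F2=0 -> F1&~F2 -> 0
  row 6 [0110]: F1=1 F2=0 -> F1&~F2 -> 1
  row 7 [0111]: F1=0 F2=0 -> F1&~F2 -> 0
  row 8 [1000]: F1=1 F2=0 -> F1&~F2 -> 1
  row 9 [1001]: F1=0 F2=0 -> F1&~F2 -> 0
  row 10 [1010]: F1=1 F2=0 -> F1&~F2 -> 1
  row 11 [1011]: F1=0 F2=0 -> F1&~F2 -> 0
  row 12 [1100]: F1=1 F2=1 -> F1&~F2 -> 0
  row 13 [1101]: F1=0 F2=1 -> F1&~F2 -> 0
  row 14 [1110]: F1=1 F2=0 -> F1&~F2 -> 1
  row 15 [1111]: F1=0 F2=0 -> F1&~F2 -> 0
Full result column, 4 rows per line (u,v fixed per line; w,z runs 00..11 left to right):
  rows 0-3 [u,v=00]: 1000  = hex 8
  rows 4-7 [u,v=01]: 1010  = hex A
  rows 8-11 [u,v=10]: 1010  = hex A
  rows 12-15 [u,v=11]: 0010  = hex 2
Counterexample vector (row 0 .. row 15) = 1000101010100010
Output column grouped in 4s = 1000 1010 1010 0010 = 0x8AA2
Convert to decimal digit by digit (value = value*16 + digit):
  8 -> 8
  8*16 + 10 (A) = 138
  138*16 + 10 (A) = 2218
  2218*16 + 2 = 35490
Decimal = 35490

35490


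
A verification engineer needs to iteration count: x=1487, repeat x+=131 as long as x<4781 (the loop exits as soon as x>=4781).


Step 1: x goes from 1487 toward 4781 by 131; the body runs while x<4781, so iterations = ceil((bound-start)/step)
Step 2: Distance=3294
Step 3: ceil(3294/131)=26

26


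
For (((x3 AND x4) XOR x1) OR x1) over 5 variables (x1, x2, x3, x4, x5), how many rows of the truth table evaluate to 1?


Formula: (((x3 AND x4) XOR x1) OR x1) over 5 vars (32 rows)
Evaluate each row (x1, x2, x3, x4, x5 as bits, MSB first):
  row 0 [00000]: (((0 AND 0) XOR 0) OR 0) -> 0
  row 1 [00001]: (((0 AND 0) XOR 0) OR 0) -> 0
  row 2 [00010]: (((0 AND 1) XOR 0) OR 0) -> 0
  row 3 [00011]: (((0 AND 1) XOR 0) OR 0) -> 0
  row 4 [00100]: (((1 AND 0) XOR 0) OR 0) -> 0
  row 5 [00101]: (((1 AND 0) XOR 0) OR 0) -> 0
  row 6 [00110]: (((1 AND 1) XOR 0) OR 0) -> 1
  row 7 [00111]: (((1 AND 1) XOR 0) OR 0) -> 1
  row 8 [01000]: (((0 AND 0) XOR 0) OR 0) -> 0
  row 9 [01001]: (((0 AND 0) XOR 0) OR 0) -> 0
  row 10 [01010]: (((0 AND 1) XOR 0) OR 0) -> 0
  row 11 [01011]: (((0 AND 1) XOR 0) OR 0) -> 0
  row 12 [01100]: (((1 AND 0) XOR 0) OR 0) -> 0
  row 13 [01101]: (((1 AND 0) XOR 0) OR 0) -> 0
  row 14 [01110]: (((1 AND 1) XOR 0) OR 0) -> 1
  row 15 [01111]: (((1 AND 1) XOR 0) OR 0) -> 1
  row 16 [10000]: (((0 AND 0) XOR 1) OR 1) -> 1
  row 17 [10001]: (((0 AND 0) XOR 1) OR 1) -> 1
  row 18 [10010]: (((0 AND 1) XOR 1) OR 1) -> 1
  row 19 [10011]: (((0 AND 1) XOR 1) OR 1) -> 1
  row 20 [10100]: (((1 AND 0) XOR 1) OR 1) -> 1
  row 21 [10101]: (((1 AND 0) XOR 1) OR 1) -> 1
  row 22 [10110]: (((1 AND 1) XOR 1) OR 1) -> 1
  row 23 [10111]: (((1 AND 1) XOR 1) OR 1) -> 1
  row 24 [11000]: (((0 AND 0) XOR 1) OR 1) -> 1
  row 25 [11001]: (((0 AND 0) XOR 1) OR 1) -> 1
  row 26 [11010]: (((0 AND 1) XOR 1) OR 1) -> 1
  row 27 [11011]: (((0 AND 1) XOR 1) OR 1) -> 1
  row 28 [11100]: (((1 AND 0) XOR 1) OR 1) -> 1
  row 29 [11101]: (((1 AND 0) XOR 1) OR 1) -> 1
  row 30 [11110]: (((1 AND 1) XOR 1) OR 1) -> 1
  row 31 [11111]: (((1 AND 1) XOR 1) OR 1) -> 1
Full result column, 8 rows per line (x1,x2 fixed per line; x3,x4,x5 runs 000..111 left to right):
  rows 0-7 [x1,x2=00]: 00000011  (ones: 2)
  rows 8-15 [x1,x2=01]: 00000011  (ones: 2)
  rows 16-23 [x1,x2=10]: 11111111  (ones: 8)
  rows 24-31 [x1,x2=11]: 11111111  (ones: 8)
Count of 1-rows = 2+2+8+8 = 20

20


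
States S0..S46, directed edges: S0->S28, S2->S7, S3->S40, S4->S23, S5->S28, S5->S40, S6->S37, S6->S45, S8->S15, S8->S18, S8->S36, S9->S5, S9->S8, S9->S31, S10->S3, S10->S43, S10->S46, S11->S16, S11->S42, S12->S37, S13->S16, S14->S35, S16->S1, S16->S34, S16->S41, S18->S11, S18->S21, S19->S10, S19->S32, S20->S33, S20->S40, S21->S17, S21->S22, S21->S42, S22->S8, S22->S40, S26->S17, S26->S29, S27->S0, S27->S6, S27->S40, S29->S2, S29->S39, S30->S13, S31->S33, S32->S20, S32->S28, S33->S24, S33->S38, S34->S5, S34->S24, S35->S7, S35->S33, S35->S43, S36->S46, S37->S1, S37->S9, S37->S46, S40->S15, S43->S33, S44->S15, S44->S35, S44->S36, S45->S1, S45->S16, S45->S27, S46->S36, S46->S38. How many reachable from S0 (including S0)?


BFS from S0:
  layer 0: {S0}
  layer 1: {S28}
Reachable set: {S0, S28}
Count = 2

2


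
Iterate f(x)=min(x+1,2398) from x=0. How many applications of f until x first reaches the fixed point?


Step 1: x=0, cap=2398, increment=1
Step 2: x grows by 1 each step until capped at 2398; fixed point is x=2398
Step 3: iterations = ceil(2398/1) = 2398

2398


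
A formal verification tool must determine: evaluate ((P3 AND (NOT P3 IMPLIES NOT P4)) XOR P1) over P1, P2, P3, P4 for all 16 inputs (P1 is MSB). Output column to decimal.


Formula: ((P3 AND (NOT P3 IMPLIES NOT P4)) XOR P1) over P1, P2, P3, P4 (16 rows)
Evaluate each row (bits = P1,P2,P3,P4, MSB first):
  row 0 [0000]: ((0 AND (NOT 0 IMPLIES NOT 0)) XOR 0) -> 0
  row 1 [0001]: ((0 AND (NOT 0 IMPLIES NOT 1)) XOR 0) -> 0
  row 2 [0010]: ((1 AND (NOT 1 IMPLIES NOT 0)) XOR 0) -> 1
  row 3 [0011]: ((1 AND (NOT 1 IMPLIES NOT 1)) XOR 0) -> 1
  row 4 [0100]: ((0 AND (NOT 0 IMPLIES NOT 0)) XOR 0) -> 0
  row 5 [0101]: ((0 AND (NOT 0 IMPLIES NOT 1)) XOR 0) -> 0
  row 6 [0110]: ((1 AND (NOT 1 IMPLIES NOT 0)) XOR 0) -> 1
  row 7 [0111]: ((1 AND (NOT 1 IMPLIES NOT 1)) XOR 0) -> 1
  row 8 [1000]: ((0 AND (NOT 0 IMPLIES NOT 0)) XOR 1) -> 1
  row 9 [1001]: ((0 AND (NOT 0 IMPLIES NOT 1)) XOR 1) -> 1
  row 10 [1010]: ((1 AND (NOT 1 IMPLIES NOT 0)) XOR 1) -> 0
  row 11 [1011]: ((1 AND (NOT 1 IMPLIES NOT 1)) XOR 1) -> 0
  row 12 [1100]: ((0 AND (NOT 0 IMPLIES NOT 0)) XOR 1) -> 1
  row 13 [1101]: ((0 AND (NOT 0 IMPLIES NOT 1)) XOR 1) -> 1
  row 14 [1110]: ((1 AND (NOT 1 IMPLIES NOT 0)) XOR 1) -> 0
  row 15 [1111]: ((1 AND (NOT 1 IMPLIES NOT 1)) XOR 1) -> 0
Full result column, 4 rows per line (P1,P2 fixed per line; P3,P4 runs 00..11 left to right):
  rows 0-3 [P1,P2=00]: 0011  = hex 3
  rows 4-7 [P1,P2=01]: 0011  = hex 3
  rows 8-11 [P1,P2=10]: 1100  = hex C
  rows 12-15 [P1,P2=11]: 1100  = hex C
Output column (row 0 .. row 15) = 0011001111001100
Output column grouped in 4s = 0011 0011 1100 1100 = 0x33CC
Convert to decimal digit by digit (value = value*16 + digit):
  3 -> 3
  3*16 + 3 = 51
  51*16 + 12 (C) = 828
  828*16 + 12 (C) = 13260
Decimal = 13260

13260


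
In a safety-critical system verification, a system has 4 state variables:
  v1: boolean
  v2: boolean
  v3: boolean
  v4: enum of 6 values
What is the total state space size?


State space = product of domain sizes of all variables.
Domain sizes:
  v1 (boolean): 2
  v2 (boolean): 2
  v3 (boolean): 2
  v4 (enum of 6 values): 6
Product = 2 * 2 * 2 * 6 = 48

48


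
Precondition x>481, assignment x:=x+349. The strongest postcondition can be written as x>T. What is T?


Formula: sp(P, x:=E) = exists old_x. (x = E[old_x/x]) AND P[old_x/x] (old_x is the value of x before the assignment; eliminate old_x by solving x = E[old_x/x] for old_x)
Step 1: Precondition P: x>481, i.e. old_x > 481
Step 2: Assignment gives x = old_x + 349, so old_x = x - 349
Step 3: Substitute into P: x - 349 > 481
Step 4: Simplify: x > 481+349 = 830

830


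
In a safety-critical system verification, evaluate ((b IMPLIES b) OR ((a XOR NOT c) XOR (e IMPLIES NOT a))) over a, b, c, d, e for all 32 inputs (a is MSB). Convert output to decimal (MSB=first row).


Formula: ((b IMPLIES b) OR ((a XOR NOT c) XOR (e IMPLIES NOT a))) over a, b, c, d, e (32 rows)
Evaluate each row (bits = a,b,c,d,e, MSB first):
  row 0 [00000]: ((0 IMPLIES 0) OR ((0 XOR NOT 0) XOR (0 IMPLIES NOT 0))) -> 1
  row 1 [00001]: ((0 IMPLIES 0) OR ((0 XOR NOT 0) XOR (1 IMPLIES NOT 0))) -> 1
  row 2 [00010]: ((0 IMPLIES 0) OR ((0 XOR NOT 0) XOR (0 IMPLIES NOT 0))) -> 1
  row 3 [00011]: ((0 IMPLIES 0) OR ((0 XOR NOT 0) XOR (1 IMPLIES NOT 0))) -> 1
  row 4 [00100]: ((0 IMPLIES 0) OR ((0 XOR NOT 1) XOR (0 IMPLIES NOT 0))) -> 1
  row 5 [00101]: ((0 IMPLIES 0) OR ((0 XOR NOT 1) XOR (1 IMPLIES NOT 0))) -> 1
  row 6 [00110]: ((0 IMPLIES 0) OR ((0 XOR NOT 1) XOR (0 IMPLIES NOT 0))) -> 1
  row 7 [00111]: ((0 IMPLIES 0) OR ((0 XOR NOT 1) XOR (1 IMPLIES NOT 0))) -> 1
  row 8 [01000]: ((1 IMPLIES 1) OR ((0 XOR NOT 0) XOR (0 IMPLIES NOT 0))) -> 1
  row 9 [01001]: ((1 IMPLIES 1) OR ((0 XOR NOT 0) XOR (1 IMPLIES NOT 0))) -> 1
  row 10 [01010]: ((1 IMPLIES 1) OR ((0 XOR NOT 0) XOR (0 IMPLIES NOT 0))) -> 1
  row 11 [01011]: ((1 IMPLIES 1) OR ((0 XOR NOT 0) XOR (1 IMPLIES NOT 0))) -> 1
  row 12 [01100]: ((1 IMPLIES 1) OR ((0 XOR NOT 1) XOR (0 IMPLIES NOT 0))) -> 1
  row 13 [01101]: ((1 IMPLIES 1) OR ((0 XOR NOT 1) XOR (1 IMPLIES NOT 0))) -> 1
  row 14 [01110]: ((1 IMPLIES 1) OR ((0 XOR NOT 1) XOR (0 IMPLIES NOT 0))) -> 1
  row 15 [01111]: ((1 IMPLIES 1) OR ((0 XOR NOT 1) XOR (1 IMPLIES NOT 0))) -> 1
  row 16 [10000]: ((0 IMPLIES 0) OR ((1 XOR NOT 0) XOR (0 IMPLIES NOT 1))) -> 1
  row 17 [10001]: ((0 IMPLIES 0) OR ((1 XOR NOT 0) XOR (1 IMPLIES NOT 1))) -> 1
  row 18 [10010]: ((0 IMPLIES 0) OR ((1 XOR NOT 0) XOR (0 IMPLIES NOT 1))) -> 1
  row 19 [10011]: ((0 IMPLIES 0) OR ((1 XOR NOT 0) XOR (1 IMPLIES NOT 1))) -> 1
  row 20 [10100]: ((0 IMPLIES 0) OR ((1 XOR NOT 1) XOR (0 IMPLIES NOT 1))) -> 1
  row 21 [10101]: ((0 IMPLIES 0) OR ((1 XOR NOT 1) XOR (1 IMPLIES NOT 1))) -> 1
  row 22 [10110]: ((0 IMPLIES 0) OR ((1 XOR NOT 1) XOR (0 IMPLIES NOT 1))) -> 1
  row 23 [10111]: ((0 IMPLIES 0) OR ((1 XOR NOT 1) XOR (1 IMPLIES NOT 1))) -> 1
  row 24 [11000]: ((1 IMPLIES 1) OR ((1 XOR NOT 0) XOR (0 IMPLIES NOT 1))) -> 1
  row 25 [11001]: ((1 IMPLIES 1) OR ((1 XOR NOT 0) XOR (1 IMPLIES NOT 1))) -> 1
  row 26 [11010]: ((1 IMPLIES 1) OR ((1 XOR NOT 0) XOR (0 IMPLIES NOT 1))) -> 1
  row 27 [11011]: ((1 IMPLIES 1) OR ((1 XOR NOT 0) XOR (1 IMPLIES NOT 1))) -> 1
  row 28 [11100]: ((1 IMPLIES 1) OR ((1 XOR NOT 1) XOR (0 IMPLIES NOT 1))) -> 1
  row 29 [11101]: ((1 IMPLIES 1) OR ((1 XOR NOT 1) XOR (1 IMPLIES NOT 1))) -> 1
  row 30 [11110]: ((1 IMPLIES 1) OR ((1 XOR NOT 1) XOR (0 IMPLIES NOT 1))) -> 1
  row 31 [11111]: ((1 IMPLIES 1) OR ((1 XOR NOT 1) XOR (1 IMPLIES NOT 1))) -> 1
Full result column, 4 rows per line (a,b,c fixed per line; d,e runs 00..11 left to right):
  rows 0-3 [a,b,c=000]: 1111  = hex F
  rows 4-7 [a,b,c=001]: 1111  = hex F
  rows 8-11 [a,b,c=010]: 1111  = hex F
  rows 12-15 [a,b,c=011]: 1111  = hex F
  rows 16-19 [a,b,c=100]: 1111  = hex F
  rows 20-23 [a,b,c=101]: 1111  = hex F
  rows 24-27 [a,b,c=110]: 1111  = hex F
  rows 28-31 [a,b,c=111]: 1111  = hex F
Output column (row 0 .. row 31) = 11111111111111111111111111111111
Output column grouped in 4s = 1111 1111 1111 1111 1111 1111 1111 1111 = 0xFFFFFFFF
Convert to decimal digit by digit (value = value*16 + digit):
  F -> 15
  15*16 + 15 (F) = 255
  255*16 + 15 (F) = 4095
  4095*16 + 15 (F) = 65535
  65535*16 + 15 (F) = 1048575
  1048575*16 + 15 (F) = 16777215
  16777215*16 + 15 (F) = 268435455
  268435455*16 + 15 (F) = 4294967295
Decimal = 4294967295

4294967295


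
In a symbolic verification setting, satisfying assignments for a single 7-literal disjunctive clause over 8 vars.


Step 1: Total=2^8=256
Step 2: Unsat when all 7 false: 2^1=2
Step 3: Sat=256-2=254

254


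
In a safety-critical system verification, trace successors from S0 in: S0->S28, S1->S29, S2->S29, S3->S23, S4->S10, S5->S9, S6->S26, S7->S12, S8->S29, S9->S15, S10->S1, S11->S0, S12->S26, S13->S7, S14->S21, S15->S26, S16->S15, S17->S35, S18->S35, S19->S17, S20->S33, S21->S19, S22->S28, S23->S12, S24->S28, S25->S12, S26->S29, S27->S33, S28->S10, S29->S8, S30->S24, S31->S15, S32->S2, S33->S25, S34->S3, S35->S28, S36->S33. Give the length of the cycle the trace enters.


Trace from S0 until a state repeats:
  S0 -> S28 -> S10 -> S1 -> S29 -> S8 -> S29
S29 first seen at step 4, revisited at step 6.
Cycle length = 6 - 4 = 2

2


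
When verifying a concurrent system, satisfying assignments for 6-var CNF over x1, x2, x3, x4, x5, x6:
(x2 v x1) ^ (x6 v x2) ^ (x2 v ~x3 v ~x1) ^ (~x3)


CNF with 4 clauses over 6 vars (64 assignments).
An assignment satisfies CNF iff every clause has >=1 true literal.
Check each row (bits = x1,x2,x3,x4,x5,x6; clause T/F shown):
  row 0 [000000]: clauses=FFTT -> 0
  row 1 [000001]: clauses=FTTT -> 0
  row 2 [000010]: clauses=FFTT -> 0
  row 3 [000011]: clauses=FTTT -> 0
  row 4 [000100]: clauses=FFTT -> 0
  (every remaining row is evaluated the same way; all 64 results are listed next)
Full result column, 8 rows per line (x1,x2,x3 fixed per line; x4,x5,x6 runs 000..111 left to right):
  rows 0-7 [x1,x2,x3=000]: 00000000  (ones: 0)
  rows 8-15 [x1,x2,x3=001]: 00000000  (ones: 0)
  rows 16-23 [x1,x2,x3=010]: 11111111  (ones: 8)
  rows 24-31 [x1,x2,x3=011]: 00000000  (ones: 0)
  rows 32-39 [x1,x2,x3=100]: 01010101  (ones: 4)
  rows 40-47 [x1,x2,x3=101]: 00000000  (ones: 0)
  rows 48-55 [x1,x2,x3=110]: 11111111  (ones: 8)
  rows 56-63 [x1,x2,x3=111]: 00000000  (ones: 0)
Satisfying assignments = 0+0+8+0+4+0+8+0 = 20

20


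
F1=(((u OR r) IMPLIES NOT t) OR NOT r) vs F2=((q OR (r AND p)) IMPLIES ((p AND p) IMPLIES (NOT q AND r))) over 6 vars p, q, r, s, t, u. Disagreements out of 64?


F1 = (((u OR r) IMPLIES NOT t) OR NOT r)
F2 = ((q OR (r AND p)) IMPLIES ((p AND p) IMPLIES (NOT q AND r)))
Evaluate both on each of 64 rows (bits = p,q,r,s,t,u):
  row 0 [000000]: F1=1 F2=1 -> 0
  row 1 [000001]: F1=1 F2=1 -> 0
  row 2 [000010]: F1=1 F2=1 -> 0
  row 3 [000011]: F1=1 F2=1 -> 0
  row 4 [000100]: F1=1 F2=1 -> 0
  (every remaining row is evaluated the same way; all 64 results are listed next)
Full result column, 8 rows per line (p,q,r fixed per line; s,t,u runs 000..111 left to right):
  rows 0-7 [p,q,r=000]: 00000000  (ones: 0)
  rows 8-15 [p,q,r=001]: 00110011  (ones: 4)
  rows 16-23 [p,q,r=010]: 00000000  (ones: 0)
  rows 24-31 [p,q,r=011]: 00110011  (ones: 4)
  rows 32-39 [p,q,r=100]: 00000000  (ones: 0)
  rows 40-47 [p,q,r=101]: 00110011  (ones: 4)
  rows 48-55 [p,q,r=110]: 11111111  (ones: 8)
  rows 56-63 [p,q,r=111]: 11001100  (ones: 4)
Disagreements = 0+4+0+4+0+4+8+4 = 24

24


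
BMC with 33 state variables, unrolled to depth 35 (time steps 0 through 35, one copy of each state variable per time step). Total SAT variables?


BMC unrolls to depth k, creating one copy of each state var for steps 0..k.
Step count = 35 + 1 = 36 (steps 0 through 35)
Vars per step = 33
Total = 33 * 36 = 1188

1188


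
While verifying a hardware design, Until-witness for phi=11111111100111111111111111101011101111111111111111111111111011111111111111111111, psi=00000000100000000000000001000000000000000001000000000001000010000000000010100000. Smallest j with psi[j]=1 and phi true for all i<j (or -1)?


(phi U psi) at 0: need smallest j with psi[j]=1 and phi[i]=1 for all i in [0,j).
Scan from step 0:
  step 0: phi=1, psi=0 -> continue
  step 1: phi=1, psi=0 -> continue
  step 2: phi=1, psi=0 -> continue
  step 3: phi=1, psi=0 -> continue
  step 8: psi=1 and phi held for [0,8) -> witness found
Witness step = 8

8


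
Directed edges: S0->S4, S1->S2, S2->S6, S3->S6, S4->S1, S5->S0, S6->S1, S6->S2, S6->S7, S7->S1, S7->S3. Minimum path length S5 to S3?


BFS layer-by-layer from S5:
  dist 0: {S5}
  dist 1: {S0}
  dist 2: {S4}
  dist 3: {S1}
  dist 4: {S2}
  dist 5: {S6}
  dist 6: {S7}
  dist 7: {S3}
  -> S3 reached at distance 7
Shortest path length = 7

7


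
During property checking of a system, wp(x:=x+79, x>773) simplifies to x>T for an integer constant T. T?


Formula: wp(x:=E, P) = P[E/x] (substitute E for x in postcondition)
Step 1: Postcondition: x>773
Step 2: Substitute x+79 for x: x+79>773
Step 3: Solve for x: x > 773-79 = 694

694


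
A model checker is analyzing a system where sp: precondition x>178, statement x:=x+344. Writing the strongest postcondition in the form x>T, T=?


Formula: sp(P, x:=E) = exists old_x. (x = E[old_x/x]) AND P[old_x/x] (old_x is the value of x before the assignment; eliminate old_x by solving x = E[old_x/x] for old_x)
Step 1: Precondition P: x>178, i.e. old_x > 178
Step 2: Assignment gives x = old_x + 344, so old_x = x - 344
Step 3: Substitute into P: x - 344 > 178
Step 4: Simplify: x > 178+344 = 522

522


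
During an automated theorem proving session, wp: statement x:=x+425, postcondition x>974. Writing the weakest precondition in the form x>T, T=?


Formula: wp(x:=E, P) = P[E/x] (substitute E for x in postcondition)
Step 1: Postcondition: x>974
Step 2: Substitute x+425 for x: x+425>974
Step 3: Solve for x: x > 974-425 = 549

549


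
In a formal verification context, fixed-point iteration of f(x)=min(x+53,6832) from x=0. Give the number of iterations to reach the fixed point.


Step 1: x=0, cap=6832, increment=53
Step 2: x grows by 53 each step until capped at 6832; fixed point is x=6832
Step 3: iterations = ceil(6832/53) = 129

129


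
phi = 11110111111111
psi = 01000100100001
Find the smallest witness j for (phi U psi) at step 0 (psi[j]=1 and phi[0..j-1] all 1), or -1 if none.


(phi U psi) at 0: need smallest j with psi[j]=1 and phi[i]=1 for all i in [0,j).
Scan from step 0:
  step 0: phi=1, psi=0 -> continue
  step 1: psi=1 and phi held for [0,1) -> witness found
Witness step = 1

1


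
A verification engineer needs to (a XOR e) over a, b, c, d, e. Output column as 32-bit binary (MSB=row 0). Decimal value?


Formula: (a XOR e) over a, b, c, d, e (32 rows)
Evaluate each row (bits = a,b,c,d,e, MSB first):
  row 0 [00000]: (0 XOR 0) -> 0
  row 1 [00001]: (0 XOR 1) -> 1
  row 2 [00010]: (0 XOR 0) -> 0
  row 3 [00011]: (0 XOR 1) -> 1
  row 4 [00100]: (0 XOR 0) -> 0
  row 5 [00101]: (0 XOR 1) -> 1
  row 6 [00110]: (0 XOR 0) -> 0
  row 7 [00111]: (0 XOR 1) -> 1
  row 8 [01000]: (0 XOR 0) -> 0
  row 9 [01001]: (0 XOR 1) -> 1
  row 10 [01010]: (0 XOR 0) -> 0
  row 11 [01011]: (0 XOR 1) -> 1
  row 12 [01100]: (0 XOR 0) -> 0
  row 13 [01101]: (0 XOR 1) -> 1
  row 14 [01110]: (0 XOR 0) -> 0
  row 15 [01111]: (0 XOR 1) -> 1
  row 16 [10000]: (1 XOR 0) -> 1
  row 17 [10001]: (1 XOR 1) -> 0
  row 18 [10010]: (1 XOR 0) -> 1
  row 19 [10011]: (1 XOR 1) -> 0
  row 20 [10100]: (1 XOR 0) -> 1
  row 21 [10101]: (1 XOR 1) -> 0
  row 22 [10110]: (1 XOR 0) -> 1
  row 23 [10111]: (1 XOR 1) -> 0
  row 24 [11000]: (1 XOR 0) -> 1
  row 25 [11001]: (1 XOR 1) -> 0
  row 26 [11010]: (1 XOR 0) -> 1
  row 27 [11011]: (1 XOR 1) -> 0
  row 28 [11100]: (1 XOR 0) -> 1
  row 29 [11101]: (1 XOR 1) -> 0
  row 30 [11110]: (1 XOR 0) -> 1
  row 31 [11111]: (1 XOR 1) -> 0
Full result column, 4 rows per line (a,b,c fixed per line; d,e runs 00..11 left to right):
  rows 0-3 [a,b,c=000]: 0101  = hex 5
  rows 4-7 [a,b,c=001]: 0101  = hex 5
  rows 8-11 [a,b,c=010]: 0101  = hex 5
  rows 12-15 [a,b,c=011]: 0101  = hex 5
  rows 16-19 [a,b,c=100]: 1010  = hex A
  rows 20-23 [a,b,c=101]: 1010  = hex A
  rows 24-27 [a,b,c=110]: 1010  = hex A
  rows 28-31 [a,b,c=111]: 1010  = hex A
Output column (row 0 .. row 31) = 01010101010101011010101010101010
Output column grouped in 4s = 0101 0101 0101 0101 1010 1010 1010 1010 = 0x5555AAAA
Convert to decimal digit by digit (value = value*16 + digit):
  5 -> 5
  5*16 + 5 = 85
  85*16 + 5 = 1365
  1365*16 + 5 = 21845
  21845*16 + 10 (A) = 349530
  349530*16 + 10 (A) = 5592490
  5592490*16 + 10 (A) = 89479850
  89479850*16 + 10 (A) = 1431677610
Decimal = 1431677610

1431677610
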